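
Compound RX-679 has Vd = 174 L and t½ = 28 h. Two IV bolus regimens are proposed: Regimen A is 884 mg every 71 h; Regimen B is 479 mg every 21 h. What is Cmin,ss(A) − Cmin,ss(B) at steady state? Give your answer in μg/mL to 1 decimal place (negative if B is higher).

Regimen A: f = (1/2)^(71/28) ≈ 0.1725; Cmin,ss = (884/174)·f/(1−f) ≈ 1.059 μg/mL.
Regimen B: f = (1/2)^(21/28) ≈ 0.5946; Cmin,ss = (479/174)·f/(1−f) ≈ 4.038 μg/mL.
Difference ≈ 1.059 − 4.038 ≈ -2.979 μg/mL.

-3.0 μg/mL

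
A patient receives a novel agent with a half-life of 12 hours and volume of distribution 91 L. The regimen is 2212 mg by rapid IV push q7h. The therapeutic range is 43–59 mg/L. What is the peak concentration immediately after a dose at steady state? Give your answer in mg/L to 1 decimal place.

73.1 mg/L

Over one 7-h interval, 7/12 ≈ 0.58333 half-lives elapse, leaving f ≈ 0.6674 of each dose.
At steady state, accumulation factor R = 1/(1 − e^(−kτ)) ≈ 3.0066.
Single-dose peak C₀ = D/Vd = 2212/91 ≈ 24.308 mg/L.
Steady-state peak Cmax,ss = C₀·R ≈ 24.308 × 3.0066 ≈ 73.084 mg/L.
Peak 73.1 mg/L vs MTC 59 mg/L: exceeds toxic threshold.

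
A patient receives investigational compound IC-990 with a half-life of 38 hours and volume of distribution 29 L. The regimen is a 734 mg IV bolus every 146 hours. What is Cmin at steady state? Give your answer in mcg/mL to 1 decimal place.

1.9 mcg/mL

k = ln2/t½ = ln2/38 ≈ 0.018241 h⁻¹; fraction remaining f = e^(−kτ) = e^(−0.018241×146) ≈ 0.0697.
Each bolus raises the concentration by D/Vd = 734/29 ≈ 25.310 mcg/mL.
Steady-state trough Cmin,ss = C₀·f/(1−f) ≈ 25.310 × 0.0697/0.9303 ≈ 1.896 mcg/mL.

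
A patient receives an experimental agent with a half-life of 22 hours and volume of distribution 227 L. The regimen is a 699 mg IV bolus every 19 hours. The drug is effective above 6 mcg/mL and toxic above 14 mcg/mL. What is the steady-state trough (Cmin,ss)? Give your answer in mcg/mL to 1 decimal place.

Over one 19-h interval, 19/22 ≈ 0.86364 half-lives elapse, leaving f ≈ 0.5496 of each dose.
Single-dose peak C₀ = D/Vd = 699/227 ≈ 3.079 mcg/mL.
Steady-state trough Cmin,ss = C₀·f/(1−f) ≈ 3.079 × 0.5496/0.4504 ≈ 3.757 mcg/mL.
Trough 3.8 mcg/mL vs MEC 6 mcg/mL: subtherapeutic.

3.8 mcg/mL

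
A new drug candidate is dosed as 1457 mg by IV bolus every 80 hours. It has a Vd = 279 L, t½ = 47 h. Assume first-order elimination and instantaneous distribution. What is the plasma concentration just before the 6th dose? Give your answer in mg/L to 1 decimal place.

2.3 mg/L

f = (1/2)^(τ/t½) = (1/2)^(80/47) ≈ 0.3073.
C₀ = D/Vd = 1457/279 ≈ 5.222 mg/L.
Before the 6th dose, 5 doses have been given. Superposition: Cmin = C₀·(f + f² + … + f^5).
≈ 5.222 × (0.3073 + 0.0944 + 0.0290 + 0.0089 + 0.0027) ≈ 5.222 × 0.4423 ≈ 2.310 mg/L.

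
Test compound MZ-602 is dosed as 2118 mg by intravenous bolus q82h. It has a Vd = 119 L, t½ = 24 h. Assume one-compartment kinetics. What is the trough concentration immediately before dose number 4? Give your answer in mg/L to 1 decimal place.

1.8 mg/L

f = (1/2)^(τ/t½) = (1/2)^(82/24) ≈ 0.0936.
C₀ = D/Vd = 2118/119 ≈ 17.798 mg/L.
Before the 4th dose, 3 doses have been given. Superposition: Cmin = C₀·(f + f² + … + f^3).
≈ 17.798 × (0.0936 + 0.0088 + 0.0008) ≈ 17.798 × 0.1032 ≈ 1.837 mg/L.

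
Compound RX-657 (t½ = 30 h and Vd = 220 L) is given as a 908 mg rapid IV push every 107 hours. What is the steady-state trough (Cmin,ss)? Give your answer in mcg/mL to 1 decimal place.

k = ln2/t½ = ln2/30 ≈ 0.023105 h⁻¹; fraction remaining f = e^(−kτ) = e^(−0.023105×107) ≈ 0.0844.
Accumulation ratio R = 1/(1 − f) ≈ 1/0.9156 ≈ 1.0922.
Each bolus raises the concentration by D/Vd = 908/220 ≈ 4.127 mcg/mL.
Steady-state peak Cmax,ss = C₀·R ≈ 4.127 × 1.0922 ≈ 4.508 mcg/mL.
Steady-state trough Cmin,ss = Cmax,ss·f ≈ 4.508 × 0.0844 ≈ 0.380 mcg/mL.

0.4 mcg/mL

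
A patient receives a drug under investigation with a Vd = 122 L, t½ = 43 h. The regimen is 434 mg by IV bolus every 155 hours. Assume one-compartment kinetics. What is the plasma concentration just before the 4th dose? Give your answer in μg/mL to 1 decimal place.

f = (1/2)^(τ/t½) = (1/2)^(155/43) ≈ 0.0822.
C₀ = D/Vd = 434/122 ≈ 3.557 μg/mL.
Before the 4th dose, 3 doses have been given. Superposition: Cmin = C₀·(f + f² + … + f^3).
≈ 3.557 × (0.0822 + 0.0068 + 0.0006) ≈ 3.557 × 0.0896 ≈ 0.319 μg/mL.

0.3 μg/mL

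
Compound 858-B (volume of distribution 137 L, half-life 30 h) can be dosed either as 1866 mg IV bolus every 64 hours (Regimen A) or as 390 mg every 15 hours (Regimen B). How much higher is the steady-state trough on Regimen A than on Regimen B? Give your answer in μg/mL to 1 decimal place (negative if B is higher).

Regimen A: f = (1/2)^(64/30) ≈ 0.2279; Cmin,ss = (1866/137)·f/(1−f) ≈ 4.020 μg/mL.
Regimen B: f = (1/2)^(15/30) ≈ 0.7071; Cmin,ss = (390/137)·f/(1−f) ≈ 6.872 μg/mL.
Difference ≈ 4.020 − 6.872 ≈ -2.852 μg/mL.

-2.9 μg/mL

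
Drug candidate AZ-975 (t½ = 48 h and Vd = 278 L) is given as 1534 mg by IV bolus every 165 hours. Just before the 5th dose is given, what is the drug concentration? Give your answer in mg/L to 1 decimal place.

0.6 mg/L

f = (1/2)^(τ/t½) = (1/2)^(165/48) ≈ 0.0923.
C₀ = D/Vd = 1534/278 ≈ 5.518 mg/L.
Before the 5th dose, 4 doses have been given. Superposition: Cmin = C₀·(f + f² + … + f^4).
≈ 5.518 × (0.0923 + 0.0085 + 0.0008 + 0.0001) ≈ 5.518 × 0.1017 ≈ 0.561 mg/L.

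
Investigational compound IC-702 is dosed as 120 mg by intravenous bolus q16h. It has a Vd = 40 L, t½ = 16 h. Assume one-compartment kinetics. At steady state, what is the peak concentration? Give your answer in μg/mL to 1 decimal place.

6.0 μg/mL

τ = 16 h = 1 half-life, so f = (1/2)^1 = 0.5.
Accumulation ratio R = 1/(1 − f) = 1/0.5 = 2/1.
Single-dose peak C₀ = D/Vd = 120/40 = 3 μg/mL.
Steady-state peak Cmax,ss = C₀·R = 3 × 2/1 ≈ 6.000 μg/mL.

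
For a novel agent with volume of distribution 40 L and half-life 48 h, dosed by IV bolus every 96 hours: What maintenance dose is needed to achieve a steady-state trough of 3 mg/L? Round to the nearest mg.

360 mg

τ/t½ = 96/48 ≈ 2, so f = (1/2)^(96/48) ≈ 0.250000.
Cmin,ss = (D/Vd)·f/(1−f), so D = Cmin,ss·Vd·(1−f)/f.
D = 3 × 40 × (1−f)/f ≈ 3 × 40 × 3.00000 ≈ 360.00 mg.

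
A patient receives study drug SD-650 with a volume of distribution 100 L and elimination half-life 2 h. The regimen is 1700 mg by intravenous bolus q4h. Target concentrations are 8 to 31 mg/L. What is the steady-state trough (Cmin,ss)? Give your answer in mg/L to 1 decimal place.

τ = 4 h = 2 half-lives, so f = (1/2)^2 = 0.25.
At steady state, R = 1/(1 − 0.25) = 4/3.
Single-dose peak C₀ = D/Vd = 1700/100 = 17 mg/L.
Steady-state peak Cmax,ss = C₀·R = 17 × 4/3 ≈ 22.667 mg/L.
Steady-state trough Cmin,ss = Cmax,ss·f ≈ 22.667 × 0.25 ≈ 5.667 mg/L.
Trough 5.7 mg/L vs MEC 8 mg/L: subtherapeutic.

5.7 mg/L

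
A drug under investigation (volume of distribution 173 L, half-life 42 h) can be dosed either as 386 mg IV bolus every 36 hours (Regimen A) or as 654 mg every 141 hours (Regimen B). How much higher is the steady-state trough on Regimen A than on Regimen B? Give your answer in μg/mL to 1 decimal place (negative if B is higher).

2.3 μg/mL

Regimen A: f = (1/2)^(36/42) ≈ 0.5520; Cmin,ss = (386/173)·f/(1−f) ≈ 2.749 μg/mL.
Regimen B: f = (1/2)^(141/42) ≈ 0.0976; Cmin,ss = (654/173)·f/(1−f) ≈ 0.409 μg/mL.
Difference ≈ 2.749 − 0.409 ≈ 2.340 μg/mL.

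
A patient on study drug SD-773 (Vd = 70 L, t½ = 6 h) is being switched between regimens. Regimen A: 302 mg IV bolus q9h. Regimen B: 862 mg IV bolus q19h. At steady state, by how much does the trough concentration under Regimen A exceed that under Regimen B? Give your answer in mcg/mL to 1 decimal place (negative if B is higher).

Regimen A: f = (1/2)^(9/6) ≈ 0.3536; Cmin,ss = (302/70)·f/(1−f) ≈ 2.360 mcg/mL.
Regimen B: f = (1/2)^(19/6) ≈ 0.1114; Cmin,ss = (862/70)·f/(1−f) ≈ 1.544 mcg/mL.
Difference ≈ 2.360 − 1.544 ≈ 0.816 mcg/mL.

0.8 mcg/mL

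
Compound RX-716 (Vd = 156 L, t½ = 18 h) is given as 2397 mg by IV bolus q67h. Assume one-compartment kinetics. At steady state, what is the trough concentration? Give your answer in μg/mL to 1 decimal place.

Over one 67-h interval, 67/18 ≈ 3.7222 half-lives elapse, leaving f ≈ 0.0758 of each dose.
At steady state, accumulation factor R = 1/(1 − e^(−kτ)) ≈ 1.0820.
Each bolus raises the concentration by D/Vd = 2397/156 ≈ 15.365 μg/mL.
Cmax,ss = C₀/(1 − f) ≈ 15.365/0.9242 ≈ 16.625 μg/mL.
Steady-state trough Cmin,ss = Cmax,ss·f ≈ 16.625 × 0.0758 ≈ 1.260 μg/mL.

1.3 μg/mL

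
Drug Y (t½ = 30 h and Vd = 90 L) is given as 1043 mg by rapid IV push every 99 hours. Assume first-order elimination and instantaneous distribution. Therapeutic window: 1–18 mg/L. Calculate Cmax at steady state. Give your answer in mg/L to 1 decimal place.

12.9 mg/L

Over one 99-h interval, 99/30 ≈ 3.3 half-lives elapse, leaving f ≈ 0.1015 of each dose.
At steady state, accumulation factor R = 1/(1 − e^(−kτ)) ≈ 1.1130.
Single-dose peak C₀ = D/Vd = 1043/90 ≈ 11.589 mg/L.
Steady-state peak Cmax,ss = C₀·R ≈ 11.589 × 1.1130 ≈ 12.899 mg/L.
Peak 12.9 mg/L vs MTC 18 mg/L: below toxic threshold.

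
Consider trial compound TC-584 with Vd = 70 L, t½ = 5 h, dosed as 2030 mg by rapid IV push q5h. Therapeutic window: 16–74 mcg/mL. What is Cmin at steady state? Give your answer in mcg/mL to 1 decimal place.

τ = 5 h = 1 half-life, so f = (1/2)^1 = 0.5.
At steady state, R = 1/(1 − 0.5) = 2/1.
Single-dose peak C₀ = D/Vd = 2030/70 = 29 mcg/mL.
Steady-state peak Cmax,ss = C₀·R = 29 × 2/1 ≈ 58.000 mcg/mL.
Steady-state trough Cmin,ss = Cmax,ss·f ≈ 58.000 × 0.5 ≈ 29.000 mcg/mL.
Trough 29.0 mcg/mL vs MEC 16 mcg/mL: adequate.

29.0 mcg/mL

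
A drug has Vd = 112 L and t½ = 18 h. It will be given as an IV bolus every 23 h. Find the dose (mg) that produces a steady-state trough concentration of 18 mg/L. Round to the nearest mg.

τ/t½ = 23/18 ≈ 1.2778, so f = (1/2)^(23/18) ≈ 0.412430.
Cmin,ss = (D/Vd)·f/(1−f), so D = Cmin,ss·Vd·(1−f)/f.
D = 18 × 112 × (1−f)/f ≈ 18 × 112 × 1.42465 ≈ 2872.09 mg.

2872 mg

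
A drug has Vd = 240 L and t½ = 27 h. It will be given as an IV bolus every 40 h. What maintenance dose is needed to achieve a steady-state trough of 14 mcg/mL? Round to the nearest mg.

6022 mg

τ/t½ = 40/27 ≈ 1.4815, so f = (1/2)^(40/27) ≈ 0.358121.
Cmin,ss = (D/Vd)·f/(1−f), so D = Cmin,ss·Vd·(1−f)/f.
D = 14 × 240 × (1−f)/f ≈ 14 × 240 × 1.79235 ≈ 6022.30 mg.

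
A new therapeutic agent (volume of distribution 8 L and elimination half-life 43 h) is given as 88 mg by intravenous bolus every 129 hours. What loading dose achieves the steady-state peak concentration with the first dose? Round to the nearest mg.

101 mg

f = (1/2)^(129/43) ≈ 0.125000; accumulation ratio R = 1/(1−f) ≈ 1.14286.
Loading dose to hit Cmax,ss on first dose: D_load = D_maint·R ≈ 88 × 1.14286 ≈ 100.57 mg.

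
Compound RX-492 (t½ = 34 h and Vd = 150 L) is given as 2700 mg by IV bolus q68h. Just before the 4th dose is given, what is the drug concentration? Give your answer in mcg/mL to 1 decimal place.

f = (1/2)^(τ/t½) = (1/2)^(68/34) ≈ 0.2500.
C₀ = D/Vd = 2700/150 ≈ 18.000 mcg/mL.
Before the 4th dose, 3 doses have been given. Superposition: Cmin = C₀·(f + f² + … + f^3).
≈ 18.000 × (0.2500 + 0.0625 + 0.0156) ≈ 18.000 × 0.3281 ≈ 5.906 mcg/mL.

5.9 mcg/mL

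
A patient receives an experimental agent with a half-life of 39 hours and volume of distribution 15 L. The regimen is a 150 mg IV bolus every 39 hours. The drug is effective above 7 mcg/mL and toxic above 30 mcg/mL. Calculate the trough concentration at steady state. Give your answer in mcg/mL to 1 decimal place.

τ = 39 h = 1 half-life, so f = (1/2)^1 = 0.5.
At steady state, R = 1/(1 − 0.5) = 2/1.
Single-dose peak C₀ = D/Vd = 150/15 = 10 mcg/mL.
Steady-state peak Cmax,ss = C₀·R = 10 × 2/1 ≈ 20.000 mcg/mL.
Steady-state trough Cmin,ss = Cmax,ss·f ≈ 20.000 × 0.5 ≈ 10.000 mcg/mL.
Trough 10.0 mcg/mL vs MEC 7 mcg/mL: adequate.

10.0 mcg/mL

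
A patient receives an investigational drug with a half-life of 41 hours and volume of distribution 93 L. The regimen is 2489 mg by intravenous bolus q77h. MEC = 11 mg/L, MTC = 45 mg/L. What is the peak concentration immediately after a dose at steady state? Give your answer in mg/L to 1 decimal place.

τ/t½ = 77/41 ≈ 1.878, so fraction remaining f = (1/2)^(77/41) ≈ 0.2721.
At steady state, accumulation factor R = 1/(1 − e^(−kτ)) ≈ 1.3738.
Single-dose peak C₀ = D/Vd = 2489/93 ≈ 26.763 mg/L.
Steady-state peak Cmax,ss = C₀·R ≈ 26.763 × 1.3738 ≈ 36.767 mg/L.
Peak 36.8 mg/L vs MTC 45 mg/L: below toxic threshold.

36.8 mg/L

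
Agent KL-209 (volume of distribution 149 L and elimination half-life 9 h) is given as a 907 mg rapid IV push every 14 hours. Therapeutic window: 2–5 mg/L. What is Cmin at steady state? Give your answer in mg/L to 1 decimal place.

Over one 14-h interval, 14/9 ≈ 1.5556 half-lives elapse, leaving f ≈ 0.3402 of each dose.
Each bolus raises the concentration by D/Vd = 907/149 ≈ 6.087 mg/L.
Steady-state trough Cmin,ss = C₀·f/(1−f) ≈ 6.087 × 0.3402/0.6598 ≈ 3.139 mg/L.
Trough 3.1 mg/L vs MEC 2 mg/L: adequate.

3.1 mg/L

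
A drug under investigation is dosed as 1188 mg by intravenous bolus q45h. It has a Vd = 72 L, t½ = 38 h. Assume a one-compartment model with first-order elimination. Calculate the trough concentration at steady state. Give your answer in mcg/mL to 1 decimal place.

k = ln2/t½ = ln2/38 ≈ 0.018241 h⁻¹; fraction remaining f = e^(−kτ) = e^(−0.018241×45) ≈ 0.4401.
At steady state, accumulation factor R = 1/(1 − e^(−kτ)) ≈ 1.7860.
Single-dose peak C₀ = D/Vd = 1188/72 ≈ 16.500 mcg/mL.
Steady-state peak Cmax,ss = C₀·R ≈ 16.500 × 1.7860 ≈ 29.469 mcg/mL.
Steady-state trough Cmin,ss = Cmax,ss·f ≈ 29.469 × 0.4401 ≈ 12.969 mcg/mL.

13.0 mcg/mL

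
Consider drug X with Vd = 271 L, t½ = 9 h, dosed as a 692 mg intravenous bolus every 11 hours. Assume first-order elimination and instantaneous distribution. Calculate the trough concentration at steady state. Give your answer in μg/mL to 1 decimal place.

1.9 μg/mL

k = ln2/t½ = ln2/9 ≈ 0.077016 h⁻¹; fraction remaining f = e^(−kτ) = e^(−0.077016×11) ≈ 0.4286.
At steady state, accumulation factor R = 1/(1 − e^(−kτ)) ≈ 1.7501.
Single-dose peak C₀ = D/Vd = 692/271 ≈ 2.554 μg/mL.
Cmax,ss = C₀/(1 − f) ≈ 2.554/0.5714 ≈ 4.470 μg/mL.
Steady-state trough Cmin,ss = Cmax,ss·f ≈ 4.470 × 0.4286 ≈ 1.916 μg/mL.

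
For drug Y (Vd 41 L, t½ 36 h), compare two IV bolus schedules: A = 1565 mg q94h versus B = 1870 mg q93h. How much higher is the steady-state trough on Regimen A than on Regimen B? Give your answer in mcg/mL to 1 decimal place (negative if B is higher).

-1.7 mcg/mL

Regimen A: f = (1/2)^(94/36) ≈ 0.1637; Cmin,ss = (1565/41)·f/(1−f) ≈ 7.472 mcg/mL.
Regimen B: f = (1/2)^(93/36) ≈ 0.1669; Cmin,ss = (1870/41)·f/(1−f) ≈ 9.137 mcg/mL.
Difference ≈ 7.472 − 9.137 ≈ -1.665 mcg/mL.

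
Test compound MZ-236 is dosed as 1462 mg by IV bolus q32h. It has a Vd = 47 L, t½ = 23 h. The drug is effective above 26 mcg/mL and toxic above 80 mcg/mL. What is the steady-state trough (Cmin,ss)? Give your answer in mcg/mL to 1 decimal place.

19.2 mcg/mL

τ/t½ = 32/23 ≈ 1.3913, so fraction remaining f = (1/2)^(32/23) ≈ 0.3812.
Each bolus raises the concentration by D/Vd = 1462/47 ≈ 31.106 mcg/mL.
Steady-state trough Cmin,ss = C₀·f/(1−f) ≈ 31.106 × 0.3812/0.6188 ≈ 19.162 mcg/mL.
Trough 19.2 mcg/mL vs MEC 26 mcg/mL: subtherapeutic.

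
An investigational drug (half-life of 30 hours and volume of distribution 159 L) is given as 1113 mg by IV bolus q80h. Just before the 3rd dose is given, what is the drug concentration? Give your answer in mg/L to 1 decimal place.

f = (1/2)^(τ/t½) = (1/2)^(80/30) ≈ 0.1575.
C₀ = D/Vd = 1113/159 ≈ 7.000 mg/L.
Before the 3rd dose, 2 doses have been given. Superposition: Cmin = C₀·(f + f²).
≈ 7.000 × (0.1575 + 0.0248) ≈ 7.000 × 0.1823 ≈ 1.276 mg/L.

1.3 mg/L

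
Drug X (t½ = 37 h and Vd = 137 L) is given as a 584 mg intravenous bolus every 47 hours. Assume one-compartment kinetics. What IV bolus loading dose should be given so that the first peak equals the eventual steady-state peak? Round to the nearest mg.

f = (1/2)^(47/37) ≈ 0.414582; accumulation ratio R = 1/(1−f) ≈ 1.70818.
Loading dose to hit Cmax,ss on first dose: D_load = D_maint·R ≈ 584 × 1.70818 ≈ 997.58 mg.

998 mg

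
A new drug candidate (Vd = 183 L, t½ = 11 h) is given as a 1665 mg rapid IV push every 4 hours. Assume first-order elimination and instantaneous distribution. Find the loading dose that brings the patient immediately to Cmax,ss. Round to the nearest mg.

f = (1/2)^(4/11) ≈ 0.777203; accumulation ratio R = 1/(1−f) ≈ 4.48839.
Loading dose to hit Cmax,ss on first dose: D_load = D_maint·R ≈ 1665 × 4.48839 ≈ 7473.17 mg.

7473 mg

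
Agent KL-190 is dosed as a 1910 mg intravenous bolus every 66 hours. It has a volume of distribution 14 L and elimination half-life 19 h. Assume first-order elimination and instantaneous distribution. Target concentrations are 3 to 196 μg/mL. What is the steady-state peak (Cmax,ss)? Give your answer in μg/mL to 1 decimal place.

149.9 μg/mL

Over one 66-h interval, 66/19 ≈ 3.4737 half-lives elapse, leaving f ≈ 0.0900 of each dose.
Accumulation ratio R = 1/(1 − f) ≈ 1/0.9100 ≈ 1.0989.
Single-dose peak C₀ = D/Vd = 1910/14 ≈ 136.429 μg/mL.
Steady-state peak Cmax,ss = C₀·R ≈ 136.429 × 1.0989 ≈ 149.922 μg/mL.
Peak 149.9 μg/mL vs MTC 196 μg/mL: below toxic threshold.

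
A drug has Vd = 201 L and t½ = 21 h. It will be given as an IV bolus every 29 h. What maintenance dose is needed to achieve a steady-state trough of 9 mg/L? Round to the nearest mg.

τ/t½ = 29/21 ≈ 1.381, so f = (1/2)^(29/21) ≈ 0.383965.
Cmin,ss = (D/Vd)·f/(1−f), so D = Cmin,ss·Vd·(1−f)/f.
D = 9 × 201 × (1−f)/f ≈ 9 × 201 × 1.60440 ≈ 2902.36 mg.

2902 mg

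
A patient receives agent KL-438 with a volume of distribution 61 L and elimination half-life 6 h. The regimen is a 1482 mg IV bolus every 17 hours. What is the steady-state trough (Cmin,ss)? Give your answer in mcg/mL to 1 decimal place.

4.0 mcg/mL

Over one 17-h interval, 17/6 ≈ 2.8333 half-lives elapse, leaving f ≈ 0.1403 of each dose.
At steady state, accumulation factor R = 1/(1 − e^(−kτ)) ≈ 1.1632.
Each bolus raises the concentration by D/Vd = 1482/61 ≈ 24.295 mcg/mL.
Cmax,ss = C₀/(1 − f) ≈ 24.295/0.8597 ≈ 28.260 mcg/mL.
Steady-state trough Cmin,ss = Cmax,ss·f ≈ 28.260 × 0.1403 ≈ 3.965 mcg/mL.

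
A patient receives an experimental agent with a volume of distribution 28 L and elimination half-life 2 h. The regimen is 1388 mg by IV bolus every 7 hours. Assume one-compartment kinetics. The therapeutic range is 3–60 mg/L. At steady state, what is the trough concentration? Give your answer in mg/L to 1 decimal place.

4.8 mg/L

k = ln2/t½ = ln2/2 ≈ 0.346574 h⁻¹; fraction remaining f = e^(−kτ) = e^(−0.346574×7) ≈ 0.0884.
Accumulation ratio R = 1/(1 − f) ≈ 1/0.9116 ≈ 1.0970.
Single-dose peak C₀ = D/Vd = 1388/28 ≈ 49.571 mg/L.
Steady-state peak Cmax,ss = C₀·R ≈ 49.571 × 1.0970 ≈ 54.379 mg/L.
Steady-state trough Cmin,ss = Cmax,ss·f ≈ 54.379 × 0.0884 ≈ 4.807 mg/L.
Trough 4.8 mg/L vs MEC 3 mg/L: adequate.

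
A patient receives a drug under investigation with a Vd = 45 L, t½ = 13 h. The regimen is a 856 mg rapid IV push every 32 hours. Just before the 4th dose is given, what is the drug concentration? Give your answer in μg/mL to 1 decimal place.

4.2 μg/mL

f = (1/2)^(τ/t½) = (1/2)^(32/13) ≈ 0.1816.
C₀ = D/Vd = 856/45 ≈ 19.022 μg/mL.
Before the 4th dose, 3 doses have been given. Superposition: Cmin = C₀·(f + f² + … + f^3).
≈ 19.022 × (0.1816 + 0.0330 + 0.0060) ≈ 19.022 × 0.2206 ≈ 4.196 μg/mL.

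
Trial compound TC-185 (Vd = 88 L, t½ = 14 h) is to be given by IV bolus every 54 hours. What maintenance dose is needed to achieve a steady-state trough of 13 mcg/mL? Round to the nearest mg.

15434 mg

τ/t½ = 54/14 ≈ 3.8571, so f = (1/2)^(54/14) ≈ 0.069006.
Cmin,ss = (D/Vd)·f/(1−f), so D = Cmin,ss·Vd·(1−f)/f.
D = 13 × 88 × (1−f)/f ≈ 13 × 88 × 13.49149 ≈ 15434.26 mg.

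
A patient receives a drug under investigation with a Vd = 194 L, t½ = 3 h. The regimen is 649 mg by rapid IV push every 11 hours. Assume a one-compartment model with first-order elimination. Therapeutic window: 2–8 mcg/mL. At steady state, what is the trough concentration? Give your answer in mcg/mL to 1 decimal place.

0.3 mcg/mL

k = ln2/t½ = ln2/3 ≈ 0.231049 h⁻¹; fraction remaining f = e^(−kτ) = e^(−0.231049×11) ≈ 0.0787.
At steady state, accumulation factor R = 1/(1 − e^(−kτ)) ≈ 1.0854.
Single-dose peak C₀ = D/Vd = 649/194 ≈ 3.345 mcg/mL.
Steady-state peak Cmax,ss = C₀·R ≈ 3.345 × 1.0854 ≈ 3.631 mcg/mL.
One interval later, Cmin,ss = Cmax,ss·e^(−kτ) ≈ 3.631 × 0.0787 ≈ 0.286 mcg/mL.
Trough 0.3 mcg/mL vs MEC 2 mcg/mL: subtherapeutic.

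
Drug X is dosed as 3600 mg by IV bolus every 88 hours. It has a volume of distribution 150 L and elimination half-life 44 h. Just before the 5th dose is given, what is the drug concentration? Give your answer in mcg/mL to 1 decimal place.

8.0 mcg/mL

f = (1/2)^(τ/t½) = (1/2)^(88/44) ≈ 0.2500.
C₀ = D/Vd = 3600/150 ≈ 24.000 mcg/mL.
Before the 5th dose, 4 doses have been given. Superposition: Cmin = C₀·(f + f² + … + f^4).
≈ 24.000 × (0.2500 + 0.0625 + 0.0156 + 0.0039) ≈ 24.000 × 0.3320 ≈ 7.968 mcg/mL.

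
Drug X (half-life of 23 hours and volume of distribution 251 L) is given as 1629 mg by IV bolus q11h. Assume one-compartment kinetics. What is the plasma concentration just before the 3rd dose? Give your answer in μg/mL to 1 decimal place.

f = (1/2)^(τ/t½) = (1/2)^(11/23) ≈ 0.7178.
C₀ = D/Vd = 1629/251 ≈ 6.490 μg/mL.
Before the 3rd dose, 2 doses have been given. Superposition: Cmin = C₀·(f + f²).
≈ 6.490 × (0.7178 + 0.5152) ≈ 6.490 × 1.2330 ≈ 8.002 μg/mL.

8.0 μg/mL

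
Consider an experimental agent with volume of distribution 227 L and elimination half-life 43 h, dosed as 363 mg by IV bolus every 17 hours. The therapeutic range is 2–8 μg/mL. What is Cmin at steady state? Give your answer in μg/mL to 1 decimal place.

5.1 μg/mL

k = ln2/t½ = ln2/43 ≈ 0.016120 h⁻¹; fraction remaining f = e^(−kτ) = e^(−0.016120×17) ≈ 0.7603.
Single-dose peak C₀ = D/Vd = 363/227 ≈ 1.599 μg/mL.
Steady-state trough Cmin,ss = C₀·f/(1−f) ≈ 1.599 × 0.7603/0.2397 ≈ 5.072 μg/mL.
Trough 5.1 μg/mL vs MEC 2 μg/mL: adequate.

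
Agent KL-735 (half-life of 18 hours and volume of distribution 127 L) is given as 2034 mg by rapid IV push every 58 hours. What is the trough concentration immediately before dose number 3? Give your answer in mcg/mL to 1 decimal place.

1.9 mcg/mL

f = (1/2)^(τ/t½) = (1/2)^(58/18) ≈ 0.1072.
C₀ = D/Vd = 2034/127 ≈ 16.016 mcg/mL.
Before the 3rd dose, 2 doses have been given. Superposition: Cmin = C₀·(f + f²).
≈ 16.016 × (0.1072 + 0.0115) ≈ 16.016 × 0.1187 ≈ 1.901 mcg/mL.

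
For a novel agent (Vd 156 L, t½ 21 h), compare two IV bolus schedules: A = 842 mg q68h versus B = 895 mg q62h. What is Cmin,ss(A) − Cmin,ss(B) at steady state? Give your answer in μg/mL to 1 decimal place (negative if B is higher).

-0.2 μg/mL

Regimen A: f = (1/2)^(68/21) ≈ 0.1060; Cmin,ss = (842/156)·f/(1−f) ≈ 0.640 μg/mL.
Regimen B: f = (1/2)^(62/21) ≈ 0.1292; Cmin,ss = (895/156)·f/(1−f) ≈ 0.851 μg/mL.
Difference ≈ 0.640 − 0.851 ≈ -0.211 μg/mL.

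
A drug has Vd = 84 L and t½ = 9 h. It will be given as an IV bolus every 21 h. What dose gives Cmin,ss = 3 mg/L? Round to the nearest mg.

1018 mg

τ/t½ = 21/9 ≈ 2.3333, so f = (1/2)^(21/9) ≈ 0.198425.
Cmin,ss = (D/Vd)·f/(1−f), so D = Cmin,ss·Vd·(1−f)/f.
D = 3 × 84 × (1−f)/f ≈ 3 × 84 × 4.03969 ≈ 1018.00 mg.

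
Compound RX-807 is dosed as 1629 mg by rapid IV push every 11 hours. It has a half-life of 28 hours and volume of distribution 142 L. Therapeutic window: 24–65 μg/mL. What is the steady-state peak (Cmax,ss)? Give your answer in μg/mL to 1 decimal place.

τ/t½ = 11/28 ≈ 0.39286, so fraction remaining f = (1/2)^(11/28) ≈ 0.7616.
Accumulation ratio R = 1/(1 − f) ≈ 1/0.2384 ≈ 4.1946.
Each bolus raises the concentration by D/Vd = 1629/142 ≈ 11.472 μg/mL.
Steady-state peak Cmax,ss = C₀·R ≈ 11.472 × 4.1946 ≈ 48.120 μg/mL.
Peak 48.1 μg/mL vs MTC 65 μg/mL: below toxic threshold.

48.1 μg/mL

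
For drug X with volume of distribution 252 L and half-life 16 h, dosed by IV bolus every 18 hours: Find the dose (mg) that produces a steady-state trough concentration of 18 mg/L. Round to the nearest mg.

τ/t½ = 18/16 ≈ 1.125, so f = (1/2)^(18/16) ≈ 0.458502.
Cmin,ss = (D/Vd)·f/(1−f), so D = Cmin,ss·Vd·(1−f)/f.
D = 18 × 252 × (1−f)/f ≈ 18 × 252 × 1.18102 ≈ 5357.11 mg.

5357 mg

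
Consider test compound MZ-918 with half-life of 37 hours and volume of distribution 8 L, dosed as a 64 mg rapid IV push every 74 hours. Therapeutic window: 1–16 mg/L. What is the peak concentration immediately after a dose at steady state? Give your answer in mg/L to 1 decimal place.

10.7 mg/L

τ = 74 h = 2 half-lives, so f = (1/2)^2 = 0.25.
Accumulation ratio R = 1/(1 − f) = 1/0.75 = 4/3.
Single-dose peak C₀ = D/Vd = 64/8 = 8 mg/L.
Steady-state peak Cmax,ss = C₀·R = 8 × 4/3 ≈ 10.667 mg/L.
Peak 10.7 mg/L vs MTC 16 mg/L: below toxic threshold.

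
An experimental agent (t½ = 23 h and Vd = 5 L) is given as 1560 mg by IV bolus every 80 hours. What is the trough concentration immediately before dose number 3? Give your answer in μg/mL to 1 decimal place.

30.5 μg/mL

f = (1/2)^(τ/t½) = (1/2)^(80/23) ≈ 0.0897.
C₀ = D/Vd = 1560/5 ≈ 312.000 μg/mL.
Before the 3rd dose, 2 doses have been given. Superposition: Cmin = C₀·(f + f²).
≈ 312.000 × (0.0897 + 0.0080) ≈ 312.000 × 0.0977 ≈ 30.482 μg/mL.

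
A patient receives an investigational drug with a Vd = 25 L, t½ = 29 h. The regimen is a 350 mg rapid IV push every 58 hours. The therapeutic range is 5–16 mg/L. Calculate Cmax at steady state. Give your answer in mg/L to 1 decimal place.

The dosing interval is 2 half-lives, so f = 2^(−2) = 0.25.
Accumulation ratio R = 1/(1 − f) = 1/0.75 = 4/3.
Single-dose peak C₀ = D/Vd = 350/25 = 14 mg/L.
Steady-state peak Cmax,ss = C₀·R = 14 × 4/3 ≈ 18.667 mg/L.
Peak 18.7 mg/L vs MTC 16 mg/L: exceeds toxic threshold.

18.7 mg/L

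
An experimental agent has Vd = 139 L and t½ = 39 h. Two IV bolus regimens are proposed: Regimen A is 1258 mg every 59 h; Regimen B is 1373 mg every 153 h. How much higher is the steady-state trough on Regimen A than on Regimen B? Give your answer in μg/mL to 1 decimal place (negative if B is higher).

Regimen A: f = (1/2)^(59/39) ≈ 0.3504; Cmin,ss = (1258/139)·f/(1−f) ≈ 4.882 μg/mL.
Regimen B: f = (1/2)^(153/39) ≈ 0.0659; Cmin,ss = (1373/139)·f/(1−f) ≈ 0.697 μg/mL.
Difference ≈ 4.882 − 0.697 ≈ 4.185 μg/mL.

4.2 μg/mL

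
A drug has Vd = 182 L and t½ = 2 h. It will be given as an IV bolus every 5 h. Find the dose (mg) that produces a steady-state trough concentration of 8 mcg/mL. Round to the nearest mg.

τ/t½ = 5/2 ≈ 2.5, so f = (1/2)^(5/2) ≈ 0.176777.
Cmin,ss = (D/Vd)·f/(1−f), so D = Cmin,ss·Vd·(1−f)/f.
D = 8 × 182 × (1−f)/f ≈ 8 × 182 × 4.65684 ≈ 6780.36 mg.

6780 mg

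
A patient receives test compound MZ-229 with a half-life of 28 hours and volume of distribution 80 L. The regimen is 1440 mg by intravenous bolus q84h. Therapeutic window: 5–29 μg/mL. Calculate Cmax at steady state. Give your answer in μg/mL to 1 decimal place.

20.6 μg/mL

τ = 84 h = 3 half-lives, so f = (1/2)^3 = 0.125.
Accumulation ratio R = 1/(1 − f) = 1/0.875 = 8/7.
Single-dose peak C₀ = D/Vd = 1440/80 = 18 μg/mL.
Steady-state peak Cmax,ss = C₀·R = 18 × 8/7 ≈ 20.571 μg/mL.
Peak 20.6 μg/mL vs MTC 29 μg/mL: below toxic threshold.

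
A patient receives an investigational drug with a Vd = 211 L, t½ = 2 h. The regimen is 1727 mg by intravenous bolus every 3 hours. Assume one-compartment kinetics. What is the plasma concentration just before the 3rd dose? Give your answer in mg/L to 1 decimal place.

f = (1/2)^(τ/t½) = (1/2)^(3/2) ≈ 0.3536.
C₀ = D/Vd = 1727/211 ≈ 8.185 mg/L.
Before the 3rd dose, 2 doses have been given. Superposition: Cmin = C₀·(f + f²).
≈ 8.185 × (0.3536 + 0.1250) ≈ 8.185 × 0.4786 ≈ 3.917 mg/L.

3.9 mg/L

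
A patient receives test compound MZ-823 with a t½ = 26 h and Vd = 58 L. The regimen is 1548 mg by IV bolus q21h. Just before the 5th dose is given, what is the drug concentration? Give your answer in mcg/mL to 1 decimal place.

f = (1/2)^(τ/t½) = (1/2)^(21/26) ≈ 0.5713.
C₀ = D/Vd = 1548/58 ≈ 26.690 mcg/mL.
Before the 5th dose, 4 doses have been given. Superposition: Cmin = C₀·(f + f² + … + f^4).
≈ 26.690 × (0.5713 + 0.3264 + 0.1865 + 0.1065) ≈ 26.690 × 1.1907 ≈ 31.780 mcg/mL.

31.8 mcg/mL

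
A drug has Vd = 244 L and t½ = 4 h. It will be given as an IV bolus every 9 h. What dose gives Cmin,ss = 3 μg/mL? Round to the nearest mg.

2750 mg

τ/t½ = 9/4 ≈ 2.25, so f = (1/2)^(9/4) ≈ 0.210224.
Cmin,ss = (D/Vd)·f/(1−f), so D = Cmin,ss·Vd·(1−f)/f.
D = 3 × 244 × (1−f)/f ≈ 3 × 244 × 3.75683 ≈ 2750.00 mg.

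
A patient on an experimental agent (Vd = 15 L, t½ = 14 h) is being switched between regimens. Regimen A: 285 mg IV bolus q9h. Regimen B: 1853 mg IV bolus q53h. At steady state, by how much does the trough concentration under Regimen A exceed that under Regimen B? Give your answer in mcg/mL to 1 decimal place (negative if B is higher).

24.2 mcg/mL

Regimen A: f = (1/2)^(9/14) ≈ 0.6404; Cmin,ss = (285/15)·f/(1−f) ≈ 33.836 mcg/mL.
Regimen B: f = (1/2)^(53/14) ≈ 0.0725; Cmin,ss = (1853/15)·f/(1−f) ≈ 9.656 mcg/mL.
Difference ≈ 33.836 − 9.656 ≈ 24.180 mcg/mL.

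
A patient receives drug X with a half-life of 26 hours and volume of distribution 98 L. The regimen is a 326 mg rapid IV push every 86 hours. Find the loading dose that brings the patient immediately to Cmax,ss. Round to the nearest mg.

f = (1/2)^(86/26) ≈ 0.100992; accumulation ratio R = 1/(1−f) ≈ 1.11234.
Loading dose to hit Cmax,ss on first dose: D_load = D_maint·R ≈ 326 × 1.11234 ≈ 362.62 mg.

363 mg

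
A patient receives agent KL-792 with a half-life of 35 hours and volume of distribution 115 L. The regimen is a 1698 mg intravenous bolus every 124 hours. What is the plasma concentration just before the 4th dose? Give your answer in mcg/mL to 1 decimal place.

1.4 mcg/mL

f = (1/2)^(τ/t½) = (1/2)^(124/35) ≈ 0.0858.
C₀ = D/Vd = 1698/115 ≈ 14.765 mcg/mL.
Before the 4th dose, 3 doses have been given. Superposition: Cmin = C₀·(f + f² + … + f^3).
≈ 14.765 × (0.0858 + 0.0074 + 0.0006) ≈ 14.765 × 0.0938 ≈ 1.385 mcg/mL.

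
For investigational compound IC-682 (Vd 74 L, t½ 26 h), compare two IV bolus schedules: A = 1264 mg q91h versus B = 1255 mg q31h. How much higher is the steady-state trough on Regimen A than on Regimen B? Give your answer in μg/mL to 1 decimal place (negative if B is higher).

Regimen A: f = (1/2)^(91/26) ≈ 0.0884; Cmin,ss = (1264/74)·f/(1−f) ≈ 1.656 μg/mL.
Regimen B: f = (1/2)^(31/26) ≈ 0.4376; Cmin,ss = (1255/74)·f/(1−f) ≈ 13.196 μg/mL.
Difference ≈ 1.656 − 13.196 ≈ -11.540 μg/mL.

-11.5 μg/mL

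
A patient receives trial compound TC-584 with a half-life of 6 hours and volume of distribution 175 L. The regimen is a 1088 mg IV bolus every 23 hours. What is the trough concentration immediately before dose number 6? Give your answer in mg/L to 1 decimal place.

f = (1/2)^(τ/t½) = (1/2)^(23/6) ≈ 0.0702.
C₀ = D/Vd = 1088/175 ≈ 6.217 mg/L.
Before the 6th dose, 5 doses have been given. Superposition: Cmin = C₀·(f + f² + … + f^5).
≈ 6.217 × (0.0702 + 0.0049 + 0.0003 + 0.0000 + 0.0000) ≈ 6.217 × 0.0754 ≈ 0.469 mg/L.

0.5 mg/L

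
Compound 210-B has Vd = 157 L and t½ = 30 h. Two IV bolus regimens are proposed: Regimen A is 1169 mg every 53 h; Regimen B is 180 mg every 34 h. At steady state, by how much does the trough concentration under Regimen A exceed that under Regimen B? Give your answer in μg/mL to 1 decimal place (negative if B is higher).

2.1 μg/mL

Regimen A: f = (1/2)^(53/30) ≈ 0.2939; Cmin,ss = (1169/157)·f/(1−f) ≈ 3.099 μg/mL.
Regimen B: f = (1/2)^(34/30) ≈ 0.4559; Cmin,ss = (180/157)·f/(1−f) ≈ 0.961 μg/mL.
Difference ≈ 3.099 − 0.961 ≈ 2.138 μg/mL.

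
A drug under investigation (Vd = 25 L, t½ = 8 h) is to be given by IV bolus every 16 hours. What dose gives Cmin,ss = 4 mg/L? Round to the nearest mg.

300 mg

τ/t½ = 16/8 ≈ 2, so f = (1/2)^(16/8) ≈ 0.250000.
Cmin,ss = (D/Vd)·f/(1−f), so D = Cmin,ss·Vd·(1−f)/f.
D = 4 × 25 × (1−f)/f ≈ 4 × 25 × 3.00000 ≈ 300.00 mg.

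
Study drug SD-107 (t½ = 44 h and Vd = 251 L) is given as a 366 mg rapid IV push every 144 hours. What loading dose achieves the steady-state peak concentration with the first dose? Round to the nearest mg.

f = (1/2)^(144/44) ≈ 0.103469; accumulation ratio R = 1/(1−f) ≈ 1.11541.
Loading dose to hit Cmax,ss on first dose: D_load = D_maint·R ≈ 366 × 1.11541 ≈ 408.24 mg.

408 mg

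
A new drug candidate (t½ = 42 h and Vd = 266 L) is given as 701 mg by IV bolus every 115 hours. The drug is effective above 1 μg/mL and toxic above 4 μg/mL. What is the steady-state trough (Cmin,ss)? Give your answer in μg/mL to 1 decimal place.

τ/t½ = 115/42 ≈ 2.7381, so fraction remaining f = (1/2)^(115/42) ≈ 0.1499.
Single-dose peak C₀ = D/Vd = 701/266 ≈ 2.635 μg/mL.
Steady-state trough Cmin,ss = C₀·f/(1−f) ≈ 2.635 × 0.1499/0.8501 ≈ 0.465 μg/mL.
Trough 0.5 μg/mL vs MEC 1 μg/mL: subtherapeutic.

0.5 μg/mL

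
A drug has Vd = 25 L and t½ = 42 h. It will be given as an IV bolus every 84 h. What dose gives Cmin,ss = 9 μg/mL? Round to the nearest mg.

τ/t½ = 84/42 ≈ 2, so f = (1/2)^(84/42) ≈ 0.250000.
Cmin,ss = (D/Vd)·f/(1−f), so D = Cmin,ss·Vd·(1−f)/f.
D = 9 × 25 × (1−f)/f ≈ 9 × 25 × 3.00000 ≈ 675.00 mg.

675 mg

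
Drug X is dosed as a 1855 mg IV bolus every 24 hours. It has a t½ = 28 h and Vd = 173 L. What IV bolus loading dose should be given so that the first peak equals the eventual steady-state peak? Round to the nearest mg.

4141 mg

f = (1/2)^(24/28) ≈ 0.552045; accumulation ratio R = 1/(1−f) ≈ 2.23237.
Loading dose to hit Cmax,ss on first dose: D_load = D_maint·R ≈ 1855 × 2.23237 ≈ 4141.05 mg.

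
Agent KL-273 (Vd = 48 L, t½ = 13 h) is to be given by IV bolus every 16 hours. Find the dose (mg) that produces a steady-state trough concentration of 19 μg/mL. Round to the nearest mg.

τ/t½ = 16/13 ≈ 1.2308, so f = (1/2)^(16/13) ≈ 0.426090.
Cmin,ss = (D/Vd)·f/(1−f), so D = Cmin,ss·Vd·(1−f)/f.
D = 19 × 48 × (1−f)/f ≈ 19 × 48 × 1.34692 ≈ 1228.39 mg.

1228 mg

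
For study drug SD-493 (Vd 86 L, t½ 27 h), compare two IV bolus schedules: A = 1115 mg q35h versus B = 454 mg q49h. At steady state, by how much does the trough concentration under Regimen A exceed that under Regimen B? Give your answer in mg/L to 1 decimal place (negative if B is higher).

6.8 mg/L

Regimen A: f = (1/2)^(35/27) ≈ 0.4072; Cmin,ss = (1115/86)·f/(1−f) ≈ 8.906 mg/L.
Regimen B: f = (1/2)^(49/27) ≈ 0.2842; Cmin,ss = (454/86)·f/(1−f) ≈ 2.096 mg/L.
Difference ≈ 8.906 − 2.096 ≈ 6.810 mg/L.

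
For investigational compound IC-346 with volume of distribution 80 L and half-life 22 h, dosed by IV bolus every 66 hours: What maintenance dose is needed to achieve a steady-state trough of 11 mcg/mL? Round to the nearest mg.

τ/t½ = 66/22 ≈ 3, so f = (1/2)^(66/22) ≈ 0.125000.
Cmin,ss = (D/Vd)·f/(1−f), so D = Cmin,ss·Vd·(1−f)/f.
D = 11 × 80 × (1−f)/f ≈ 11 × 80 × 7.00000 ≈ 6160.00 mg.

6160 mg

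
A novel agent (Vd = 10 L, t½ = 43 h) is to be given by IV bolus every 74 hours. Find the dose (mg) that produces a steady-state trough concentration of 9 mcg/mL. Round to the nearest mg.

τ/t½ = 74/43 ≈ 1.7209, so f = (1/2)^(74/43) ≈ 0.303353.
Cmin,ss = (D/Vd)·f/(1−f), so D = Cmin,ss·Vd·(1−f)/f.
D = 9 × 10 × (1−f)/f ≈ 9 × 10 × 2.29649 ≈ 206.68 mg.

207 mg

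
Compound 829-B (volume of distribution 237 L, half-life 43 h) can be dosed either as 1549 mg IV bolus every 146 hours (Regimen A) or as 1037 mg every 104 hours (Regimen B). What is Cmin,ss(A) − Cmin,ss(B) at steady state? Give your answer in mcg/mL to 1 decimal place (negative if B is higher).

Regimen A: f = (1/2)^(146/43) ≈ 0.0950; Cmin,ss = (1549/237)·f/(1−f) ≈ 0.686 mcg/mL.
Regimen B: f = (1/2)^(104/43) ≈ 0.1870; Cmin,ss = (1037/237)·f/(1−f) ≈ 1.006 mcg/mL.
Difference ≈ 0.686 − 1.006 ≈ -0.320 mcg/mL.

-0.3 mcg/mL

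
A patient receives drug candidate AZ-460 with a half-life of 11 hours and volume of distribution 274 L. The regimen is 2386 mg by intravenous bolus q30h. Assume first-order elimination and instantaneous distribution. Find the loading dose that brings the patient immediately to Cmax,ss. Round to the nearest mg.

2810 mg

f = (1/2)^(30/11) ≈ 0.151011; accumulation ratio R = 1/(1−f) ≈ 1.17787.
Loading dose to hit Cmax,ss on first dose: D_load = D_maint·R ≈ 2386 × 1.17787 ≈ 2810.40 mg.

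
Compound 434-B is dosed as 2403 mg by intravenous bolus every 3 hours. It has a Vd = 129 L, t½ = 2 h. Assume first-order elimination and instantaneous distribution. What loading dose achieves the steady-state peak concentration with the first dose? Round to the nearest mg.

3717 mg

f = (1/2)^(3/2) ≈ 0.353553; accumulation ratio R = 1/(1−f) ≈ 1.54692.
Loading dose to hit Cmax,ss on first dose: D_load = D_maint·R ≈ 2403 × 1.54692 ≈ 3717.25 mg.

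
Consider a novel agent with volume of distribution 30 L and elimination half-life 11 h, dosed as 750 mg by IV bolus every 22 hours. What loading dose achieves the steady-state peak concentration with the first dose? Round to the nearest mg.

1000 mg

f = (1/2)^(22/11) ≈ 0.250000; accumulation ratio R = 1/(1−f) ≈ 1.33333.
Loading dose to hit Cmax,ss on first dose: D_load = D_maint·R ≈ 750 × 1.33333 ≈ 1000.00 mg.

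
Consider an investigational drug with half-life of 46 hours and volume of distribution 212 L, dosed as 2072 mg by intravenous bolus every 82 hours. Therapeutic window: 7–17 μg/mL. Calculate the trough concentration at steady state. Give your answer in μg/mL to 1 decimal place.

4.0 μg/mL

k = ln2/t½ = ln2/46 ≈ 0.015068 h⁻¹; fraction remaining f = e^(−kτ) = e^(−0.015068×82) ≈ 0.2907.
Single-dose peak C₀ = D/Vd = 2072/212 ≈ 9.774 μg/mL.
Steady-state trough Cmin,ss = C₀·f/(1−f) ≈ 9.774 × 0.2907/0.7093 ≈ 4.006 μg/mL.
Trough 4.0 μg/mL vs MEC 7 μg/mL: subtherapeutic.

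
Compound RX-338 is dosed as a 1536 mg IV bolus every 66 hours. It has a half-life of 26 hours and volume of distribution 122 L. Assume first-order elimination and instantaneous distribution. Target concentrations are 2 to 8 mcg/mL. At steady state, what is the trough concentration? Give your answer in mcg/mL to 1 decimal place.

2.6 mcg/mL

k = ln2/t½ = ln2/26 ≈ 0.026660 h⁻¹; fraction remaining f = e^(−kτ) = e^(−0.026660×66) ≈ 0.1721.
Accumulation ratio R = 1/(1 − f) ≈ 1/0.8279 ≈ 1.2079.
Single-dose peak C₀ = D/Vd = 1536/122 ≈ 12.590 mcg/mL.
Steady-state peak Cmax,ss = C₀·R ≈ 12.590 × 1.2079 ≈ 15.207 mcg/mL.
Steady-state trough Cmin,ss = Cmax,ss·f ≈ 15.207 × 0.1721 ≈ 2.617 mcg/mL.
Trough 2.6 mcg/mL vs MEC 2 mcg/mL: adequate.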